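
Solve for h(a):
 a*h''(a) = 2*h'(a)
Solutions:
 h(a) = C1 + C2*a^3


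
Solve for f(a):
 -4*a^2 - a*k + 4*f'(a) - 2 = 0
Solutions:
 f(a) = C1 + a^3/3 + a^2*k/8 + a/2


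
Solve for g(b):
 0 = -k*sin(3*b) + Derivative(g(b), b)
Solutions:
 g(b) = C1 - k*cos(3*b)/3


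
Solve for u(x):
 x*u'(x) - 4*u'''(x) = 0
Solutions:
 u(x) = C1 + Integral(C2*airyai(2^(1/3)*x/2) + C3*airybi(2^(1/3)*x/2), x)


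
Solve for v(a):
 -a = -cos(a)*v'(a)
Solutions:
 v(a) = C1 + Integral(a/cos(a), a)


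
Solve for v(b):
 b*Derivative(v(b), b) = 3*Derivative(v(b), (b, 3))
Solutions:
 v(b) = C1 + Integral(C2*airyai(3^(2/3)*b/3) + C3*airybi(3^(2/3)*b/3), b)


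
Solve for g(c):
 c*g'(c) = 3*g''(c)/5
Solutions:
 g(c) = C1 + C2*erfi(sqrt(30)*c/6)


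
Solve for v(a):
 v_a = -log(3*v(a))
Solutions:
 Integral(1/(log(_y) + log(3)), (_y, v(a))) = C1 - a


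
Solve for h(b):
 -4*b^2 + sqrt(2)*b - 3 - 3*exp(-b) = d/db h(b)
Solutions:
 h(b) = C1 - 4*b^3/3 + sqrt(2)*b^2/2 - 3*b + 3*exp(-b)


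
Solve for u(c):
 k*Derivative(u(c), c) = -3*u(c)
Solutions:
 u(c) = C1*exp(-3*c/k)


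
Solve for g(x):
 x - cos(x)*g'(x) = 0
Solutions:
 g(x) = C1 + Integral(x/cos(x), x)


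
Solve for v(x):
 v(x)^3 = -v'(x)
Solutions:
 v(x) = -sqrt(2)*sqrt(-1/(C1 - x))/2
 v(x) = sqrt(2)*sqrt(-1/(C1 - x))/2


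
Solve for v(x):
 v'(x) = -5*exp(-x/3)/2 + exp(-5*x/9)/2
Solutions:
 v(x) = C1 + 15*exp(-x/3)/2 - 9*exp(-5*x/9)/10


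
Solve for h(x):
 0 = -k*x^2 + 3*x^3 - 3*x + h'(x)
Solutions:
 h(x) = C1 + k*x^3/3 - 3*x^4/4 + 3*x^2/2


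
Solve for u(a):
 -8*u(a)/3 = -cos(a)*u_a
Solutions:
 u(a) = C1*(sin(a) + 1)^(4/3)/(sin(a) - 1)^(4/3)


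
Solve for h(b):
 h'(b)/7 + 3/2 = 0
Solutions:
 h(b) = C1 - 21*b/2


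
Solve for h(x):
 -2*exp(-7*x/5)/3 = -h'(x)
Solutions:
 h(x) = C1 - 10*exp(-7*x/5)/21


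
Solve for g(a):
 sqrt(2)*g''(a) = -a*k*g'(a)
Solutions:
 g(a) = Piecewise((-2^(3/4)*sqrt(pi)*C1*erf(2^(1/4)*a*sqrt(k)/2)/(2*sqrt(k)) - C2, (k > 0) | (k < 0)), (-C1*a - C2, True))


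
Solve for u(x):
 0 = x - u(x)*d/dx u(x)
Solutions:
 u(x) = -sqrt(C1 + x^2)
 u(x) = sqrt(C1 + x^2)


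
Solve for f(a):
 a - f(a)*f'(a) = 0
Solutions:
 f(a) = -sqrt(C1 + a^2)
 f(a) = sqrt(C1 + a^2)


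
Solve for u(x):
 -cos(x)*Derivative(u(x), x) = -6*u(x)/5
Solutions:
 u(x) = C1*(sin(x) + 1)^(3/5)/(sin(x) - 1)^(3/5)


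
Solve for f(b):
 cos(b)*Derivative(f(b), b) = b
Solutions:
 f(b) = C1 + Integral(b/cos(b), b)


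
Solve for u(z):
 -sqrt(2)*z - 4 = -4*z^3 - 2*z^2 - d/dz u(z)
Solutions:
 u(z) = C1 - z^4 - 2*z^3/3 + sqrt(2)*z^2/2 + 4*z


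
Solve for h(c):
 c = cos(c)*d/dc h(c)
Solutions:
 h(c) = C1 + Integral(c/cos(c), c)


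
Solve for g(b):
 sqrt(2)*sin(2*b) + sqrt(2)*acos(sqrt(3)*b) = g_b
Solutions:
 g(b) = C1 + sqrt(2)*(b*acos(sqrt(3)*b) - sqrt(3)*sqrt(1 - 3*b^2)/3) - sqrt(2)*cos(2*b)/2


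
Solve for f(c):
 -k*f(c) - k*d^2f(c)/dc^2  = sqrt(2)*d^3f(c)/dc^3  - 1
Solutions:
 f(c) = C1*exp(c*(-8*k^2/((-sqrt(2) + sqrt(6)*I)*(k^3 + 27*k + sqrt(k^2*(-k^4 + (k^2 + 27)^2)))^(1/3)) - 2*sqrt(2)*k + sqrt(2)*(k^3 + 27*k + sqrt(k^2*(-k^4 + (k^2 + 27)^2)))^(1/3) - sqrt(6)*I*(k^3 + 27*k + sqrt(k^2*(-k^4 + (k^2 + 27)^2)))^(1/3))/12) + C2*exp(c*(8*k^2/((sqrt(2) + sqrt(6)*I)*(k^3 + 27*k + sqrt(k^2*(-k^4 + (k^2 + 27)^2)))^(1/3)) - 2*sqrt(2)*k + sqrt(2)*(k^3 + 27*k + sqrt(k^2*(-k^4 + (k^2 + 27)^2)))^(1/3) + sqrt(6)*I*(k^3 + 27*k + sqrt(k^2*(-k^4 + (k^2 + 27)^2)))^(1/3))/12) + C3*exp(-sqrt(2)*c*(k^2/(k^3 + 27*k + sqrt(k^2*(-k^4 + (k^2 + 27)^2)))^(1/3) + k + (k^3 + 27*k + sqrt(k^2*(-k^4 + (k^2 + 27)^2)))^(1/3))/6) + 1/k


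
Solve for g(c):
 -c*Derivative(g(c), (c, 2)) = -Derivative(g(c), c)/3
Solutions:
 g(c) = C1 + C2*c^(4/3)


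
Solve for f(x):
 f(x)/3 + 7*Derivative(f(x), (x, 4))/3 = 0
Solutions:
 f(x) = (C1*sin(sqrt(2)*7^(3/4)*x/14) + C2*cos(sqrt(2)*7^(3/4)*x/14))*exp(-sqrt(2)*7^(3/4)*x/14) + (C3*sin(sqrt(2)*7^(3/4)*x/14) + C4*cos(sqrt(2)*7^(3/4)*x/14))*exp(sqrt(2)*7^(3/4)*x/14)


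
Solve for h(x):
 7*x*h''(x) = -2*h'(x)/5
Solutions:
 h(x) = C1 + C2*x^(33/35)


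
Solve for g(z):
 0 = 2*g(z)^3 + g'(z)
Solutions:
 g(z) = -sqrt(2)*sqrt(-1/(C1 - 2*z))/2
 g(z) = sqrt(2)*sqrt(-1/(C1 - 2*z))/2


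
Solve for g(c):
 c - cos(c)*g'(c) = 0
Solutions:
 g(c) = C1 + Integral(c/cos(c), c)


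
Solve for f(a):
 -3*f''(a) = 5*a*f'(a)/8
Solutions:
 f(a) = C1 + C2*erf(sqrt(15)*a/12)


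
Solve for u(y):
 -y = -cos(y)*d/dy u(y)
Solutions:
 u(y) = C1 + Integral(y/cos(y), y)


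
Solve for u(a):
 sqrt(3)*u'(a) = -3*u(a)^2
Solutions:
 u(a) = 1/(C1 + sqrt(3)*a)


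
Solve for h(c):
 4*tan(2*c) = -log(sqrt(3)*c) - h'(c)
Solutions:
 h(c) = C1 - c*log(c) - c*log(3)/2 + c + 2*log(cos(2*c))


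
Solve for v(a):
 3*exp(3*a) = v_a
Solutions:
 v(a) = C1 + exp(3*a)


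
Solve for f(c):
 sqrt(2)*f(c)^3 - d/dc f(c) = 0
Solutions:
 f(c) = -sqrt(2)*sqrt(-1/(C1 + sqrt(2)*c))/2
 f(c) = sqrt(2)*sqrt(-1/(C1 + sqrt(2)*c))/2


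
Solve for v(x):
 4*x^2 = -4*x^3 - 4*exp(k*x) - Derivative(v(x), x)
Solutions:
 v(x) = C1 - x^4 - 4*x^3/3 - 4*exp(k*x)/k


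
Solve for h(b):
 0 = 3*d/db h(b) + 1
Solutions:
 h(b) = C1 - b/3


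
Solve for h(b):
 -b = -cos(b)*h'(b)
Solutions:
 h(b) = C1 + Integral(b/cos(b), b)


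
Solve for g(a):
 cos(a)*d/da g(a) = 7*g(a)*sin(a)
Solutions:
 g(a) = C1/cos(a)^7


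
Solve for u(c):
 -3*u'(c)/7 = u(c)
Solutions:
 u(c) = C1*exp(-7*c/3)


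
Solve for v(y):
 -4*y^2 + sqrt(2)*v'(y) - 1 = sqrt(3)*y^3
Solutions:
 v(y) = C1 + sqrt(6)*y^4/8 + 2*sqrt(2)*y^3/3 + sqrt(2)*y/2


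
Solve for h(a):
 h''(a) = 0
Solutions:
 h(a) = C1 + C2*a


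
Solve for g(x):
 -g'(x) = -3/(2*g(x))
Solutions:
 g(x) = -sqrt(C1 + 3*x)
 g(x) = sqrt(C1 + 3*x)


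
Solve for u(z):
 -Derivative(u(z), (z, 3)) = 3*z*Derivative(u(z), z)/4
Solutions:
 u(z) = C1 + Integral(C2*airyai(-6^(1/3)*z/2) + C3*airybi(-6^(1/3)*z/2), z)


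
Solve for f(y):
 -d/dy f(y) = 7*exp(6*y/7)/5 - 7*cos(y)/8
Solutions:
 f(y) = C1 - 49*exp(6*y/7)/30 + 7*sin(y)/8


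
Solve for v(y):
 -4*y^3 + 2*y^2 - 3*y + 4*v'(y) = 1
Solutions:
 v(y) = C1 + y^4/4 - y^3/6 + 3*y^2/8 + y/4


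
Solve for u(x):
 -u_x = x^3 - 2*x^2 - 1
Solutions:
 u(x) = C1 - x^4/4 + 2*x^3/3 + x


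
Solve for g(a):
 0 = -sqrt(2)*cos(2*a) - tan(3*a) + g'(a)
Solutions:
 g(a) = C1 - log(cos(3*a))/3 + sqrt(2)*sin(2*a)/2


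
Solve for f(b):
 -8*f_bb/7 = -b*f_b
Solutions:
 f(b) = C1 + C2*erfi(sqrt(7)*b/4)


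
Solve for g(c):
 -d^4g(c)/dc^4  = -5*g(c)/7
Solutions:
 g(c) = C1*exp(-5^(1/4)*7^(3/4)*c/7) + C2*exp(5^(1/4)*7^(3/4)*c/7) + C3*sin(5^(1/4)*7^(3/4)*c/7) + C4*cos(5^(1/4)*7^(3/4)*c/7)


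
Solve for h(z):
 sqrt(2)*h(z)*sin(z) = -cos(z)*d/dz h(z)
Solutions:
 h(z) = C1*cos(z)^(sqrt(2))


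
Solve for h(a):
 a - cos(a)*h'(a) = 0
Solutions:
 h(a) = C1 + Integral(a/cos(a), a)


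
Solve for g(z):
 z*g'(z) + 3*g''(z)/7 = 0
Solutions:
 g(z) = C1 + C2*erf(sqrt(42)*z/6)


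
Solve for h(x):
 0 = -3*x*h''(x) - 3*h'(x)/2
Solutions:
 h(x) = C1 + C2*sqrt(x)


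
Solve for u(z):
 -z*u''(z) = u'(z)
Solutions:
 u(z) = C1 + C2*log(z)


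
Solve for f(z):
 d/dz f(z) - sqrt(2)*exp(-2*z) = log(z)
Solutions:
 f(z) = C1 + z*log(z) - z - sqrt(2)*exp(-2*z)/2


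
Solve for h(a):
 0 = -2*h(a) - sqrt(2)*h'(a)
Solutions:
 h(a) = C1*exp(-sqrt(2)*a)


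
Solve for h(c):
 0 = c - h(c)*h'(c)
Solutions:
 h(c) = -sqrt(C1 + c^2)
 h(c) = sqrt(C1 + c^2)


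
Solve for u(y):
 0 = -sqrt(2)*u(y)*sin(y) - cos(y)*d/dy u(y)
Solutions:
 u(y) = C1*cos(y)^(sqrt(2))


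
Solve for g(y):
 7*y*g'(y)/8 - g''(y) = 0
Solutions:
 g(y) = C1 + C2*erfi(sqrt(7)*y/4)


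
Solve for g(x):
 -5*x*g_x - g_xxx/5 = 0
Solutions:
 g(x) = C1 + Integral(C2*airyai(-5^(2/3)*x) + C3*airybi(-5^(2/3)*x), x)


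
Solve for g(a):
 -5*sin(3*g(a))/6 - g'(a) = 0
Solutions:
 g(a) = -acos((-C1 - exp(5*a))/(C1 - exp(5*a)))/3 + 2*pi/3
 g(a) = acos((-C1 - exp(5*a))/(C1 - exp(5*a)))/3


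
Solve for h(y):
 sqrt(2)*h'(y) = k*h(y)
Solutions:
 h(y) = C1*exp(sqrt(2)*k*y/2)


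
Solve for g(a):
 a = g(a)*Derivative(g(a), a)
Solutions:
 g(a) = -sqrt(C1 + a^2)
 g(a) = sqrt(C1 + a^2)


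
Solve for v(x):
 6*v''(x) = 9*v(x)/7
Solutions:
 v(x) = C1*exp(-sqrt(42)*x/14) + C2*exp(sqrt(42)*x/14)


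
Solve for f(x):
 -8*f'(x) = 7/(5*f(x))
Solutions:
 f(x) = -sqrt(C1 - 35*x)/10
 f(x) = sqrt(C1 - 35*x)/10


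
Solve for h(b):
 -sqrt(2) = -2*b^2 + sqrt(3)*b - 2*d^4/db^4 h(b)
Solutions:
 h(b) = C1 + C2*b + C3*b^2 + C4*b^3 - b^6/360 + sqrt(3)*b^5/240 + sqrt(2)*b^4/48


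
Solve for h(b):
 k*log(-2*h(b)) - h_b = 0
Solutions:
 Integral(1/(log(-_y) + log(2)), (_y, h(b))) = C1 + b*k


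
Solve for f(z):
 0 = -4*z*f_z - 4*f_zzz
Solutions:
 f(z) = C1 + Integral(C2*airyai(-z) + C3*airybi(-z), z)


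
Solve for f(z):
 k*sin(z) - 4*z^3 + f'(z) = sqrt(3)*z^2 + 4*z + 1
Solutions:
 f(z) = C1 + k*cos(z) + z^4 + sqrt(3)*z^3/3 + 2*z^2 + z


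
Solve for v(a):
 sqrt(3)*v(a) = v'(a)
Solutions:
 v(a) = C1*exp(sqrt(3)*a)


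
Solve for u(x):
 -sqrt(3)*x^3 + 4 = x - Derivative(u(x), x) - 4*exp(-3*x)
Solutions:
 u(x) = C1 + sqrt(3)*x^4/4 + x^2/2 - 4*x + 4*exp(-3*x)/3


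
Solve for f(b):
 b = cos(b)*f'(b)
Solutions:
 f(b) = C1 + Integral(b/cos(b), b)


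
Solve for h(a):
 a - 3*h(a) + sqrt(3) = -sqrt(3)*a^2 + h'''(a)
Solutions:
 h(a) = C3*exp(-3^(1/3)*a) + sqrt(3)*a^2/3 + a/3 + (C1*sin(3^(5/6)*a/2) + C2*cos(3^(5/6)*a/2))*exp(3^(1/3)*a/2) + sqrt(3)/3


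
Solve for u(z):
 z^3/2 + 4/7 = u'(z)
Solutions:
 u(z) = C1 + z^4/8 + 4*z/7


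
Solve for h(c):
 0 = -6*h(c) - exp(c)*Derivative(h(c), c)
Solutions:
 h(c) = C1*exp(6*exp(-c))


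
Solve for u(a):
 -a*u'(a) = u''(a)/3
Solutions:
 u(a) = C1 + C2*erf(sqrt(6)*a/2)


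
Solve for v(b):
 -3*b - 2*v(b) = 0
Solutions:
 v(b) = -3*b/2


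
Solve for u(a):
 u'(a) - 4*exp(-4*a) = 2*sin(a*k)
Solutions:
 u(a) = C1 - exp(-4*a) - 2*cos(a*k)/k


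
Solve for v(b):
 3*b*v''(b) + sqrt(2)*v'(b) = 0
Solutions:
 v(b) = C1 + C2*b^(1 - sqrt(2)/3)


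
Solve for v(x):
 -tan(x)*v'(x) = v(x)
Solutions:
 v(x) = C1/sin(x)


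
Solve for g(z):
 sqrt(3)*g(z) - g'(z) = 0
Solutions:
 g(z) = C1*exp(sqrt(3)*z)


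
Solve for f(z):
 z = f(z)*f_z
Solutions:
 f(z) = -sqrt(C1 + z^2)
 f(z) = sqrt(C1 + z^2)


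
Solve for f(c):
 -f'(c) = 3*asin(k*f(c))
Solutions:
 Integral(1/asin(_y*k), (_y, f(c))) = C1 - 3*c


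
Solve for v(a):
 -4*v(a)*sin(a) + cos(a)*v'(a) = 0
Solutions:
 v(a) = C1/cos(a)^4


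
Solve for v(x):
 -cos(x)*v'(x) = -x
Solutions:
 v(x) = C1 + Integral(x/cos(x), x)


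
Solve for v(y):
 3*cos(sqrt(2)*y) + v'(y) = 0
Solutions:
 v(y) = C1 - 3*sqrt(2)*sin(sqrt(2)*y)/2


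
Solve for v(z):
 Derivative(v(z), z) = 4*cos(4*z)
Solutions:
 v(z) = C1 + sin(4*z)


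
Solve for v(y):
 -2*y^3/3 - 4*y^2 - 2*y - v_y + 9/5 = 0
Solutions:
 v(y) = C1 - y^4/6 - 4*y^3/3 - y^2 + 9*y/5


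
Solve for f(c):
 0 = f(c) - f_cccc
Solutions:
 f(c) = C1*exp(-c) + C2*exp(c) + C3*sin(c) + C4*cos(c)


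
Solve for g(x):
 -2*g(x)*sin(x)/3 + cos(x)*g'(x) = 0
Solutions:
 g(x) = C1/cos(x)^(2/3)


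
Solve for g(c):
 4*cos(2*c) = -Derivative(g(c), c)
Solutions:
 g(c) = C1 - 2*sin(2*c)


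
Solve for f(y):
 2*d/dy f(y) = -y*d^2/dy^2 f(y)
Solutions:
 f(y) = C1 + C2/y


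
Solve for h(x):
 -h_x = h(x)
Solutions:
 h(x) = C1*exp(-x)


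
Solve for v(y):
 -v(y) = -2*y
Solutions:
 v(y) = 2*y


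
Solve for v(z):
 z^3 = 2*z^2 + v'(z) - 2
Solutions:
 v(z) = C1 + z^4/4 - 2*z^3/3 + 2*z


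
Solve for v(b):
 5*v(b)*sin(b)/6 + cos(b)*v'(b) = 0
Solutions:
 v(b) = C1*cos(b)^(5/6)


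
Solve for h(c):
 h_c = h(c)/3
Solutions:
 h(c) = C1*exp(c/3)


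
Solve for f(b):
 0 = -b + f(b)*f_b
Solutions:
 f(b) = -sqrt(C1 + b^2)
 f(b) = sqrt(C1 + b^2)


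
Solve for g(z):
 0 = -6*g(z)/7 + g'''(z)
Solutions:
 g(z) = C3*exp(6^(1/3)*7^(2/3)*z/7) + (C1*sin(2^(1/3)*3^(5/6)*7^(2/3)*z/14) + C2*cos(2^(1/3)*3^(5/6)*7^(2/3)*z/14))*exp(-6^(1/3)*7^(2/3)*z/14)


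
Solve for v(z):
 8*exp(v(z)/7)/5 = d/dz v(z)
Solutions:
 v(z) = 7*log(-1/(C1 + 8*z)) + 7*log(35)


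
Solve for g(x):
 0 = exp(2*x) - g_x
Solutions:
 g(x) = C1 + exp(2*x)/2


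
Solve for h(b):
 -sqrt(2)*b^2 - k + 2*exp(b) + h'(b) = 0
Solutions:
 h(b) = C1 + sqrt(2)*b^3/3 + b*k - 2*exp(b)


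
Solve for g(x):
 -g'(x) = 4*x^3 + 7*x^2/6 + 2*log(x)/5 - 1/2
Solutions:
 g(x) = C1 - x^4 - 7*x^3/18 - 2*x*log(x)/5 + 9*x/10


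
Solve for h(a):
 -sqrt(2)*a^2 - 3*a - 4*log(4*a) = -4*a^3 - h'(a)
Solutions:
 h(a) = C1 - a^4 + sqrt(2)*a^3/3 + 3*a^2/2 + 4*a*log(a) - 4*a + a*log(256)


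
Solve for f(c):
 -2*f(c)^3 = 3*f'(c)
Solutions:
 f(c) = -sqrt(6)*sqrt(-1/(C1 - 2*c))/2
 f(c) = sqrt(6)*sqrt(-1/(C1 - 2*c))/2


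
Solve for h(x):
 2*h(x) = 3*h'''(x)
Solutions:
 h(x) = C3*exp(2^(1/3)*3^(2/3)*x/3) + (C1*sin(2^(1/3)*3^(1/6)*x/2) + C2*cos(2^(1/3)*3^(1/6)*x/2))*exp(-2^(1/3)*3^(2/3)*x/6)


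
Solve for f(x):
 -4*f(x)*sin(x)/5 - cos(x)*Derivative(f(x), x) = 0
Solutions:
 f(x) = C1*cos(x)^(4/5)


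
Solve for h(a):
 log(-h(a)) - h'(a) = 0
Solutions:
 -li(-h(a)) = C1 + a


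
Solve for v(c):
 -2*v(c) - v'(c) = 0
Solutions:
 v(c) = C1*exp(-2*c)


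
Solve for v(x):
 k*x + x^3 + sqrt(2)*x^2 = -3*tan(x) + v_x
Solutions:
 v(x) = C1 + k*x^2/2 + x^4/4 + sqrt(2)*x^3/3 - 3*log(cos(x))


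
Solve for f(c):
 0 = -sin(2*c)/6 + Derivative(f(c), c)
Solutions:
 f(c) = C1 - cos(2*c)/12


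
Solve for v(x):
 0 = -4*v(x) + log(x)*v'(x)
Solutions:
 v(x) = C1*exp(4*li(x))


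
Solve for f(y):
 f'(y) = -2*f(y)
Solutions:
 f(y) = C1*exp(-2*y)


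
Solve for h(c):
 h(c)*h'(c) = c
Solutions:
 h(c) = -sqrt(C1 + c^2)
 h(c) = sqrt(C1 + c^2)


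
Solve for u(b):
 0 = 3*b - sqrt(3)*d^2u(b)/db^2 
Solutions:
 u(b) = C1 + C2*b + sqrt(3)*b^3/6


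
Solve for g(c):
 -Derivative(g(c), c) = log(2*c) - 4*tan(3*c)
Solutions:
 g(c) = C1 - c*log(c) - c*log(2) + c - 4*log(cos(3*c))/3


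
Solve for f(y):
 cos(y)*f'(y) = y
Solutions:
 f(y) = C1 + Integral(y/cos(y), y)


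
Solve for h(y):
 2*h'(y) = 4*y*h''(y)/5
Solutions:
 h(y) = C1 + C2*y^(7/2)


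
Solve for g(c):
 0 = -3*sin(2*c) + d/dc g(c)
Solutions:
 g(c) = C1 - 3*cos(2*c)/2


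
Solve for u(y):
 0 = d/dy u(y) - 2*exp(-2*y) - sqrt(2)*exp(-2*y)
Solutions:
 u(y) = C1 - exp(-2*y) - sqrt(2)*exp(-2*y)/2


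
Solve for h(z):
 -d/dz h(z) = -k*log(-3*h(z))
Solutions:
 Integral(1/(log(-_y) + log(3)), (_y, h(z))) = C1 + k*z


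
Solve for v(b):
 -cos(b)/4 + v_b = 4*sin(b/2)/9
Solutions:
 v(b) = C1 + sin(b)/4 - 8*cos(b/2)/9


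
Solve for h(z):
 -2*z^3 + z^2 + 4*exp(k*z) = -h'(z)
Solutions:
 h(z) = C1 + z^4/2 - z^3/3 - 4*exp(k*z)/k


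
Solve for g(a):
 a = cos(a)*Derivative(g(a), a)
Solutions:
 g(a) = C1 + Integral(a/cos(a), a)


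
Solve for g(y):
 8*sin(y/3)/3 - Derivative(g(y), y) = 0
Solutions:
 g(y) = C1 - 8*cos(y/3)


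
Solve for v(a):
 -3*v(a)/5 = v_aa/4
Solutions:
 v(a) = C1*sin(2*sqrt(15)*a/5) + C2*cos(2*sqrt(15)*a/5)


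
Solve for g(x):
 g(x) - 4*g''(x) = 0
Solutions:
 g(x) = C1*exp(-x/2) + C2*exp(x/2)


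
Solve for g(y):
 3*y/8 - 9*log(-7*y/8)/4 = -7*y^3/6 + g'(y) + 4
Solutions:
 g(y) = C1 + 7*y^4/24 + 3*y^2/16 - 9*y*log(-y)/4 + y*(-3*log(7) - 7/4 + 3*log(14)/4 + 6*log(2))


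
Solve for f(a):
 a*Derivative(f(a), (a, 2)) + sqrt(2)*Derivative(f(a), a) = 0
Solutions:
 f(a) = C1 + C2*a^(1 - sqrt(2))


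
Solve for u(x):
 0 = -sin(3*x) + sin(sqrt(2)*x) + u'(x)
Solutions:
 u(x) = C1 - cos(3*x)/3 + sqrt(2)*cos(sqrt(2)*x)/2


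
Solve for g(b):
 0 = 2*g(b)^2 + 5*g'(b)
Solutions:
 g(b) = 5/(C1 + 2*b)


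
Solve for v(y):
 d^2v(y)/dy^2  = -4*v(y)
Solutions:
 v(y) = C1*sin(2*y) + C2*cos(2*y)


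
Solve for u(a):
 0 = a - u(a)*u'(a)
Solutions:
 u(a) = -sqrt(C1 + a^2)
 u(a) = sqrt(C1 + a^2)


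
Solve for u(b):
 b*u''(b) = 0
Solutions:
 u(b) = C1 + C2*b


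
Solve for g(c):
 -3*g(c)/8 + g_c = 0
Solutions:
 g(c) = C1*exp(3*c/8)


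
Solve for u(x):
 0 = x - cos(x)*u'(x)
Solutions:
 u(x) = C1 + Integral(x/cos(x), x)


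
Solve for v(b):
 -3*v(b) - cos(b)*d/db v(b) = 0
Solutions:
 v(b) = C1*(sin(b) - 1)^(3/2)/(sin(b) + 1)^(3/2)


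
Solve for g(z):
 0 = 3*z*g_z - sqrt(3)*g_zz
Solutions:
 g(z) = C1 + C2*erfi(sqrt(2)*3^(1/4)*z/2)


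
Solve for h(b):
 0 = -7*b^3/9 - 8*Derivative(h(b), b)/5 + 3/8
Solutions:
 h(b) = C1 - 35*b^4/288 + 15*b/64


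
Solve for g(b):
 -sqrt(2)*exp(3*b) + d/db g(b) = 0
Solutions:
 g(b) = C1 + sqrt(2)*exp(3*b)/3


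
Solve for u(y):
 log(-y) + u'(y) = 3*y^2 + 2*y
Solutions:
 u(y) = C1 + y^3 + y^2 - y*log(-y) + y


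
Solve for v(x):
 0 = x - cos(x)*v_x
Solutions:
 v(x) = C1 + Integral(x/cos(x), x)


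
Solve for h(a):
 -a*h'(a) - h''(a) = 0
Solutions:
 h(a) = C1 + C2*erf(sqrt(2)*a/2)


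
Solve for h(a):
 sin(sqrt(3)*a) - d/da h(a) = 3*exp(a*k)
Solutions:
 h(a) = C1 - sqrt(3)*cos(sqrt(3)*a)/3 - 3*exp(a*k)/k


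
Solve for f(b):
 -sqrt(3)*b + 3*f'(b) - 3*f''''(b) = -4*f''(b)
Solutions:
 f(b) = C1 + C2*exp(-2^(1/3)*b*(8/(sqrt(473) + 27)^(1/3) + 2^(1/3)*(sqrt(473) + 27)^(1/3))/12)*sin(2^(1/3)*sqrt(3)*b*(-2^(1/3)*(sqrt(473) + 27)^(1/3) + 8/(sqrt(473) + 27)^(1/3))/12) + C3*exp(-2^(1/3)*b*(8/(sqrt(473) + 27)^(1/3) + 2^(1/3)*(sqrt(473) + 27)^(1/3))/12)*cos(2^(1/3)*sqrt(3)*b*(-2^(1/3)*(sqrt(473) + 27)^(1/3) + 8/(sqrt(473) + 27)^(1/3))/12) + C4*exp(2^(1/3)*b*(8/(sqrt(473) + 27)^(1/3) + 2^(1/3)*(sqrt(473) + 27)^(1/3))/6) + sqrt(3)*b^2/6 - 4*sqrt(3)*b/9


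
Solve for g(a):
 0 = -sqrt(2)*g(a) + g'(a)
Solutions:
 g(a) = C1*exp(sqrt(2)*a)


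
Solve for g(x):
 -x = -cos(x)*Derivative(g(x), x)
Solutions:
 g(x) = C1 + Integral(x/cos(x), x)


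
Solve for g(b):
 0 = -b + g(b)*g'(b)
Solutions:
 g(b) = -sqrt(C1 + b^2)
 g(b) = sqrt(C1 + b^2)


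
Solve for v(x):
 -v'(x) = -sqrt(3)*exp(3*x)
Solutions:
 v(x) = C1 + sqrt(3)*exp(3*x)/3


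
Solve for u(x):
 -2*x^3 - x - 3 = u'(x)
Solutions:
 u(x) = C1 - x^4/2 - x^2/2 - 3*x


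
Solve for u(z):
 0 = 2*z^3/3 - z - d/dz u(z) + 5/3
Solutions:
 u(z) = C1 + z^4/6 - z^2/2 + 5*z/3


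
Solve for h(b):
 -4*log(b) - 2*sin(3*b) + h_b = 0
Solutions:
 h(b) = C1 + 4*b*log(b) - 4*b - 2*cos(3*b)/3


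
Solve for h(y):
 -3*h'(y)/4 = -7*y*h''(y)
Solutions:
 h(y) = C1 + C2*y^(31/28)


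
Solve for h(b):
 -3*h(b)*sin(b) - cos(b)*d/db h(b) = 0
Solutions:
 h(b) = C1*cos(b)^3


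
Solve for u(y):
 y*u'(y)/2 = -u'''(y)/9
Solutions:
 u(y) = C1 + Integral(C2*airyai(-6^(2/3)*y/2) + C3*airybi(-6^(2/3)*y/2), y)


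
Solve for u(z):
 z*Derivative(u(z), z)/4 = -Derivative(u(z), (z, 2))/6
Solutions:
 u(z) = C1 + C2*erf(sqrt(3)*z/2)


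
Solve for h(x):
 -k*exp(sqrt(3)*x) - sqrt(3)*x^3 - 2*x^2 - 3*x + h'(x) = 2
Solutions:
 h(x) = C1 + sqrt(3)*k*exp(sqrt(3)*x)/3 + sqrt(3)*x^4/4 + 2*x^3/3 + 3*x^2/2 + 2*x


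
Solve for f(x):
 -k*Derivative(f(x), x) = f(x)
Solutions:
 f(x) = C1*exp(-x/k)


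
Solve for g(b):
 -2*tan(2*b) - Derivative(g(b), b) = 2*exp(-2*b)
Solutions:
 g(b) = C1 - log(tan(2*b)^2 + 1)/2 + exp(-2*b)


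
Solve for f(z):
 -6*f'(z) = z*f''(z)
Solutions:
 f(z) = C1 + C2/z^5


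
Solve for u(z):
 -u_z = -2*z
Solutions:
 u(z) = C1 + z^2


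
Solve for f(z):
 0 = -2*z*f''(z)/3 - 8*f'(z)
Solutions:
 f(z) = C1 + C2/z^11


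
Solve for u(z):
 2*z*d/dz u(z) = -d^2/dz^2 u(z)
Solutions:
 u(z) = C1 + C2*erf(z)


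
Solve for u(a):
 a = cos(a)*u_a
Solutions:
 u(a) = C1 + Integral(a/cos(a), a)


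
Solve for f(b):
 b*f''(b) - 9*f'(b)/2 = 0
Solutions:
 f(b) = C1 + C2*b^(11/2)


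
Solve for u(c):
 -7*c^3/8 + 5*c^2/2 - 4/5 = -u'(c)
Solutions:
 u(c) = C1 + 7*c^4/32 - 5*c^3/6 + 4*c/5


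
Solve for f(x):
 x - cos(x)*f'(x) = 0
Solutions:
 f(x) = C1 + Integral(x/cos(x), x)


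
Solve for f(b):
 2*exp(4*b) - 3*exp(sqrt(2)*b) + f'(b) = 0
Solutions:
 f(b) = C1 - exp(4*b)/2 + 3*sqrt(2)*exp(sqrt(2)*b)/2


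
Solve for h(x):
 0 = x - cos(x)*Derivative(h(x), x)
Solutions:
 h(x) = C1 + Integral(x/cos(x), x)


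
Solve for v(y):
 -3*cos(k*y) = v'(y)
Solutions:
 v(y) = C1 - 3*sin(k*y)/k


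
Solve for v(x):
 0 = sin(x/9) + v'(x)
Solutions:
 v(x) = C1 + 9*cos(x/9)


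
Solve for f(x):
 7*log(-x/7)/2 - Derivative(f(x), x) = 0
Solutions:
 f(x) = C1 + 7*x*log(-x)/2 + 7*x*(-log(7) - 1)/2


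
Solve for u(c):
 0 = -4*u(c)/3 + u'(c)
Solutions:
 u(c) = C1*exp(4*c/3)


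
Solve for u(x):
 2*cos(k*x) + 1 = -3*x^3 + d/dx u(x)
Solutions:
 u(x) = C1 + 3*x^4/4 + x + 2*sin(k*x)/k


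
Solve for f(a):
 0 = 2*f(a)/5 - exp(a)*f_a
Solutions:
 f(a) = C1*exp(-2*exp(-a)/5)


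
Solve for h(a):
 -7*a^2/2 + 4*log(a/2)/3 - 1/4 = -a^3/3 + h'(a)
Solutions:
 h(a) = C1 + a^4/12 - 7*a^3/6 + 4*a*log(a)/3 - 19*a/12 - 4*a*log(2)/3


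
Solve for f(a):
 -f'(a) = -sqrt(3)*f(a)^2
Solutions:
 f(a) = -1/(C1 + sqrt(3)*a)


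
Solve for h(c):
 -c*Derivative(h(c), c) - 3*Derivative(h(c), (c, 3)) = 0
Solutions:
 h(c) = C1 + Integral(C2*airyai(-3^(2/3)*c/3) + C3*airybi(-3^(2/3)*c/3), c)


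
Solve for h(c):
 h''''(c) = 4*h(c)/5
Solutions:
 h(c) = C1*exp(-sqrt(2)*5^(3/4)*c/5) + C2*exp(sqrt(2)*5^(3/4)*c/5) + C3*sin(sqrt(2)*5^(3/4)*c/5) + C4*cos(sqrt(2)*5^(3/4)*c/5)


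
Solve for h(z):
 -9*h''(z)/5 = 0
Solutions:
 h(z) = C1 + C2*z


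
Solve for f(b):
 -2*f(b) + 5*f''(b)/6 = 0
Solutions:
 f(b) = C1*exp(-2*sqrt(15)*b/5) + C2*exp(2*sqrt(15)*b/5)


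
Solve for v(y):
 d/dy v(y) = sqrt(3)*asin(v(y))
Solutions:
 Integral(1/asin(_y), (_y, v(y))) = C1 + sqrt(3)*y


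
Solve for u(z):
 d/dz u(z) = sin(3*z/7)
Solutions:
 u(z) = C1 - 7*cos(3*z/7)/3


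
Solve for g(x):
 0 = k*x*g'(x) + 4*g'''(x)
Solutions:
 g(x) = C1 + Integral(C2*airyai(2^(1/3)*x*(-k)^(1/3)/2) + C3*airybi(2^(1/3)*x*(-k)^(1/3)/2), x)


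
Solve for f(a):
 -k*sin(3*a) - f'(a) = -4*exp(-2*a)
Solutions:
 f(a) = C1 + k*cos(3*a)/3 - 2*exp(-2*a)


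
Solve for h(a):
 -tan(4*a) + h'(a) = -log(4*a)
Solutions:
 h(a) = C1 - a*log(a) - 2*a*log(2) + a - log(cos(4*a))/4


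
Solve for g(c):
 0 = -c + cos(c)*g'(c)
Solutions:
 g(c) = C1 + Integral(c/cos(c), c)


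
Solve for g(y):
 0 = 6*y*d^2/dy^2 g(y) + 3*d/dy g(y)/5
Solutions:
 g(y) = C1 + C2*y^(9/10)


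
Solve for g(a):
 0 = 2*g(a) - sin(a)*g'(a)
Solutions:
 g(a) = C1*(cos(a) - 1)/(cos(a) + 1)


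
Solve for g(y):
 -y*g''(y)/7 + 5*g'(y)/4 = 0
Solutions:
 g(y) = C1 + C2*y^(39/4)


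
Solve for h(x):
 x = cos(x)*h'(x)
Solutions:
 h(x) = C1 + Integral(x/cos(x), x)


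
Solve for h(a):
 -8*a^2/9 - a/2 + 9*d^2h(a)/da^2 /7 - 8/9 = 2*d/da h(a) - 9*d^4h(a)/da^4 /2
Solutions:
 h(a) = C1 + C2*exp(42^(1/3)*a*(-(49 + sqrt(2443))^(1/3) + 42^(1/3)/(49 + sqrt(2443))^(1/3))/42)*sin(14^(1/3)*3^(1/6)*a*(3*14^(1/3)/(49 + sqrt(2443))^(1/3) + 3^(2/3)*(49 + sqrt(2443))^(1/3))/42) + C3*exp(42^(1/3)*a*(-(49 + sqrt(2443))^(1/3) + 42^(1/3)/(49 + sqrt(2443))^(1/3))/42)*cos(14^(1/3)*3^(1/6)*a*(3*14^(1/3)/(49 + sqrt(2443))^(1/3) + 3^(2/3)*(49 + sqrt(2443))^(1/3))/42) + C4*exp(-42^(1/3)*a*(-(49 + sqrt(2443))^(1/3) + 42^(1/3)/(49 + sqrt(2443))^(1/3))/21) - 4*a^3/27 - 23*a^2/56 - 3431*a/3528


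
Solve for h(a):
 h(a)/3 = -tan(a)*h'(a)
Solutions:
 h(a) = C1/sin(a)^(1/3)


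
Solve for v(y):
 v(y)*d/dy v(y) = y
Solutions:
 v(y) = -sqrt(C1 + y^2)
 v(y) = sqrt(C1 + y^2)


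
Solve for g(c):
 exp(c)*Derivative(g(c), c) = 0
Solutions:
 g(c) = C1


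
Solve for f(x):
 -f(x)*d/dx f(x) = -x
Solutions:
 f(x) = -sqrt(C1 + x^2)
 f(x) = sqrt(C1 + x^2)


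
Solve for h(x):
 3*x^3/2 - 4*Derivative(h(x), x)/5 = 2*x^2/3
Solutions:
 h(x) = C1 + 15*x^4/32 - 5*x^3/18


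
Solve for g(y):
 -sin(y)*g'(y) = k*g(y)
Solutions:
 g(y) = C1*exp(k*(-log(cos(y) - 1) + log(cos(y) + 1))/2)


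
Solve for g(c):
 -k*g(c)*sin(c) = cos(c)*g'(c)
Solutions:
 g(c) = C1*exp(k*log(cos(c)))


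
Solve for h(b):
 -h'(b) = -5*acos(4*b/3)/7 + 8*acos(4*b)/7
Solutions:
 h(b) = C1 + 5*b*acos(4*b/3)/7 - 8*b*acos(4*b)/7 + 2*sqrt(1 - 16*b^2)/7 - 5*sqrt(9 - 16*b^2)/28


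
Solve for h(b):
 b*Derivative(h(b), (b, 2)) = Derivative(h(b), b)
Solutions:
 h(b) = C1 + C2*b^2


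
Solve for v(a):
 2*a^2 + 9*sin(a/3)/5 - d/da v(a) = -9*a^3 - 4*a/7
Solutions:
 v(a) = C1 + 9*a^4/4 + 2*a^3/3 + 2*a^2/7 - 27*cos(a/3)/5


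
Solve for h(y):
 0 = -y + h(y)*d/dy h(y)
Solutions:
 h(y) = -sqrt(C1 + y^2)
 h(y) = sqrt(C1 + y^2)


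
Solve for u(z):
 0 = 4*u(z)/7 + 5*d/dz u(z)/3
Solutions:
 u(z) = C1*exp(-12*z/35)


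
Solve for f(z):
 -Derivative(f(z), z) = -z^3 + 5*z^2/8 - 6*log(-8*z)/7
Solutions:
 f(z) = C1 + z^4/4 - 5*z^3/24 + 6*z*log(-z)/7 + 6*z*(-1 + 3*log(2))/7


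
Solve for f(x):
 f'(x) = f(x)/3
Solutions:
 f(x) = C1*exp(x/3)


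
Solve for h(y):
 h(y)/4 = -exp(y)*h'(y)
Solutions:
 h(y) = C1*exp(exp(-y)/4)


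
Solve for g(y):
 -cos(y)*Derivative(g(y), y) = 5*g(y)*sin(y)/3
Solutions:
 g(y) = C1*cos(y)^(5/3)


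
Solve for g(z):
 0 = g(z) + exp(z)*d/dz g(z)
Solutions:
 g(z) = C1*exp(exp(-z))


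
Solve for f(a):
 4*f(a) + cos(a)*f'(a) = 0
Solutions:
 f(a) = C1*(sin(a)^2 - 2*sin(a) + 1)/(sin(a)^2 + 2*sin(a) + 1)


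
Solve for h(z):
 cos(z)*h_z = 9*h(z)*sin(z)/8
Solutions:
 h(z) = C1/cos(z)^(9/8)


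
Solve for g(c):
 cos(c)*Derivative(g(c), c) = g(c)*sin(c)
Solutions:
 g(c) = C1/cos(c)


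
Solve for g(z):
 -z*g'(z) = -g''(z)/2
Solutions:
 g(z) = C1 + C2*erfi(z)


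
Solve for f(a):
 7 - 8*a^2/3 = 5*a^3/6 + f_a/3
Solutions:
 f(a) = C1 - 5*a^4/8 - 8*a^3/3 + 21*a


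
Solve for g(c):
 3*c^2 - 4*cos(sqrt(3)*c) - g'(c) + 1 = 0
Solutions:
 g(c) = C1 + c^3 + c - 4*sqrt(3)*sin(sqrt(3)*c)/3


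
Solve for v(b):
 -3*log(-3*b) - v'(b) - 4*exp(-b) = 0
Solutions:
 v(b) = C1 - 3*b*log(-b) + 3*b*(1 - log(3)) + 4*exp(-b)


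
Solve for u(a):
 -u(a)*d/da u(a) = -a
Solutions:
 u(a) = -sqrt(C1 + a^2)
 u(a) = sqrt(C1 + a^2)


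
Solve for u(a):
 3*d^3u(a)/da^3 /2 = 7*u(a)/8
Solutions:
 u(a) = C3*exp(126^(1/3)*a/6) + (C1*sin(14^(1/3)*3^(1/6)*a/4) + C2*cos(14^(1/3)*3^(1/6)*a/4))*exp(-126^(1/3)*a/12)


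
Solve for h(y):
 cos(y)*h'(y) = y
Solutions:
 h(y) = C1 + Integral(y/cos(y), y)


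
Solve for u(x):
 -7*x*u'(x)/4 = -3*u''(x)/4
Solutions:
 u(x) = C1 + C2*erfi(sqrt(42)*x/6)


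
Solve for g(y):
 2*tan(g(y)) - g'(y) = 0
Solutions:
 g(y) = pi - asin(C1*exp(2*y))
 g(y) = asin(C1*exp(2*y))


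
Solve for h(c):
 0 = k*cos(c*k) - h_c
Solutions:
 h(c) = C1 + sin(c*k)


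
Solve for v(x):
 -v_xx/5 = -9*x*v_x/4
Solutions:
 v(x) = C1 + C2*erfi(3*sqrt(10)*x/4)


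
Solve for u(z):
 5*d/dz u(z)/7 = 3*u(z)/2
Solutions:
 u(z) = C1*exp(21*z/10)


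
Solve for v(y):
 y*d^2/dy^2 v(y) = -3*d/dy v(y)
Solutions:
 v(y) = C1 + C2/y^2


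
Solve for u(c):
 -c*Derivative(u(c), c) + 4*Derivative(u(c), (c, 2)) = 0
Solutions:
 u(c) = C1 + C2*erfi(sqrt(2)*c/4)


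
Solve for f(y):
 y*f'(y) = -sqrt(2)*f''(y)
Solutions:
 f(y) = C1 + C2*erf(2^(1/4)*y/2)


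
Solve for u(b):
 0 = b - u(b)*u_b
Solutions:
 u(b) = -sqrt(C1 + b^2)
 u(b) = sqrt(C1 + b^2)


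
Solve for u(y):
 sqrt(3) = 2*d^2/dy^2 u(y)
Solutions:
 u(y) = C1 + C2*y + sqrt(3)*y^2/4


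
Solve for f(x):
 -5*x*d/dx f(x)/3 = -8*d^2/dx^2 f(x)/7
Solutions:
 f(x) = C1 + C2*erfi(sqrt(105)*x/12)


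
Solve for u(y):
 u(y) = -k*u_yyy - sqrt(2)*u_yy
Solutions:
 u(y) = C1*exp(-y*((sqrt(((27 + 4*sqrt(2)/k^2)^2 - 32/k^4)/k^2)/2 + 27/(2*k) + 2*sqrt(2)/k^3)^(1/3) + sqrt(2)/k + 2/(k^2*(sqrt(((27 + 4*sqrt(2)/k^2)^2 - 32/k^4)/k^2)/2 + 27/(2*k) + 2*sqrt(2)/k^3)^(1/3)))/3) + C2*exp(y*((sqrt(((27 + 4*sqrt(2)/k^2)^2 - 32/k^4)/k^2)/2 + 27/(2*k) + 2*sqrt(2)/k^3)^(1/3) - sqrt(3)*I*(sqrt(((27 + 4*sqrt(2)/k^2)^2 - 32/k^4)/k^2)/2 + 27/(2*k) + 2*sqrt(2)/k^3)^(1/3) - 2*sqrt(2)/k - 8/(k^2*(-1 + sqrt(3)*I)*(sqrt(((27 + 4*sqrt(2)/k^2)^2 - 32/k^4)/k^2)/2 + 27/(2*k) + 2*sqrt(2)/k^3)^(1/3)))/6) + C3*exp(y*((sqrt(((27 + 4*sqrt(2)/k^2)^2 - 32/k^4)/k^2)/2 + 27/(2*k) + 2*sqrt(2)/k^3)^(1/3) + sqrt(3)*I*(sqrt(((27 + 4*sqrt(2)/k^2)^2 - 32/k^4)/k^2)/2 + 27/(2*k) + 2*sqrt(2)/k^3)^(1/3) - 2*sqrt(2)/k + 8/(k^2*(1 + sqrt(3)*I)*(sqrt(((27 + 4*sqrt(2)/k^2)^2 - 32/k^4)/k^2)/2 + 27/(2*k) + 2*sqrt(2)/k^3)^(1/3)))/6)


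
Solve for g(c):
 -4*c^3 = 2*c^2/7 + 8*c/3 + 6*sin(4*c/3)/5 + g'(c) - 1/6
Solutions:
 g(c) = C1 - c^4 - 2*c^3/21 - 4*c^2/3 + c/6 + 9*cos(4*c/3)/10


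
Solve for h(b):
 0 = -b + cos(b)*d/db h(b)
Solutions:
 h(b) = C1 + Integral(b/cos(b), b)


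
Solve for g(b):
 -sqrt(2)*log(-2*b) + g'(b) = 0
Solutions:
 g(b) = C1 + sqrt(2)*b*log(-b) + sqrt(2)*b*(-1 + log(2))


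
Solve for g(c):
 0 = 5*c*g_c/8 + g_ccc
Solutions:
 g(c) = C1 + Integral(C2*airyai(-5^(1/3)*c/2) + C3*airybi(-5^(1/3)*c/2), c)


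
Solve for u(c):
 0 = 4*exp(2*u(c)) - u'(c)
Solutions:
 u(c) = log(-sqrt(-1/(C1 + 4*c))) - log(2)/2
 u(c) = log(-1/(C1 + 4*c))/2 - log(2)/2


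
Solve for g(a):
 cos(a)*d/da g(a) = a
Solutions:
 g(a) = C1 + Integral(a/cos(a), a)


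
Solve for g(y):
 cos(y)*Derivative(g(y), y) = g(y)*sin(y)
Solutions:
 g(y) = C1/cos(y)


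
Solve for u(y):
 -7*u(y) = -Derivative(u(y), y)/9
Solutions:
 u(y) = C1*exp(63*y)


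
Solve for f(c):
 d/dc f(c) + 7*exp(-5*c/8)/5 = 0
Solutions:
 f(c) = C1 + 56*exp(-5*c/8)/25


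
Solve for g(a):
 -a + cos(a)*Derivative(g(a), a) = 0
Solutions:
 g(a) = C1 + Integral(a/cos(a), a)


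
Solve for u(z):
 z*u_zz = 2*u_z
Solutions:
 u(z) = C1 + C2*z^3


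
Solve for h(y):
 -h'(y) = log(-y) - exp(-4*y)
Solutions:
 h(y) = C1 - y*log(-y) + y - exp(-4*y)/4


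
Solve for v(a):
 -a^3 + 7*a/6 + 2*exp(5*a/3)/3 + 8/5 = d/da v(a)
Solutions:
 v(a) = C1 - a^4/4 + 7*a^2/12 + 8*a/5 + 2*exp(5*a/3)/5


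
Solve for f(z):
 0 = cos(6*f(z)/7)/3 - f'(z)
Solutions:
 -z/3 - 7*log(sin(6*f(z)/7) - 1)/12 + 7*log(sin(6*f(z)/7) + 1)/12 = C1


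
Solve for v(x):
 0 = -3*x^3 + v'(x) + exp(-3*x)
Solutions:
 v(x) = C1 + 3*x^4/4 + exp(-3*x)/3


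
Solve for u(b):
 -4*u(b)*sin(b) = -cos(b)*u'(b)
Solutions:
 u(b) = C1/cos(b)^4


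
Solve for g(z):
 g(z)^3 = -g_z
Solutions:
 g(z) = -sqrt(2)*sqrt(-1/(C1 - z))/2
 g(z) = sqrt(2)*sqrt(-1/(C1 - z))/2


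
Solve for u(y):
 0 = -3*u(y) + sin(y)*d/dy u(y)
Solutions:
 u(y) = C1*(cos(y) - 1)^(3/2)/(cos(y) + 1)^(3/2)


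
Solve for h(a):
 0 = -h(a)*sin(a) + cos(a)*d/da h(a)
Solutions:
 h(a) = C1/cos(a)


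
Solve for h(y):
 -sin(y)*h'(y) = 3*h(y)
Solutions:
 h(y) = C1*(cos(y) + 1)^(3/2)/(cos(y) - 1)^(3/2)


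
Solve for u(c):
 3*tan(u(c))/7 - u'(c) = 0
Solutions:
 u(c) = pi - asin(C1*exp(3*c/7))
 u(c) = asin(C1*exp(3*c/7))


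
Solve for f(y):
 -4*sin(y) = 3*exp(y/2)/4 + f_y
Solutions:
 f(y) = C1 - 3*exp(y/2)/2 + 4*cos(y)


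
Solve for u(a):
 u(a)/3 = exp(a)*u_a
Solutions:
 u(a) = C1*exp(-exp(-a)/3)


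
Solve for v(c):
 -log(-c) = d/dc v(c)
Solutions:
 v(c) = C1 - c*log(-c) + c


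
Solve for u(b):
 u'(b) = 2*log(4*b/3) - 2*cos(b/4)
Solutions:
 u(b) = C1 + 2*b*log(b) - 2*b*log(3) - 2*b + 4*b*log(2) - 8*sin(b/4)


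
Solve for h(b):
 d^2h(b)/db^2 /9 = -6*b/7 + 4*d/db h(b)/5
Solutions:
 h(b) = C1 + C2*exp(36*b/5) + 15*b^2/28 + 25*b/168


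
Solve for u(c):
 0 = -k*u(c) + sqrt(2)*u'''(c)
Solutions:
 u(c) = C1*exp(2^(5/6)*c*k^(1/3)/2) + C2*exp(2^(5/6)*c*k^(1/3)*(-1 + sqrt(3)*I)/4) + C3*exp(-2^(5/6)*c*k^(1/3)*(1 + sqrt(3)*I)/4)


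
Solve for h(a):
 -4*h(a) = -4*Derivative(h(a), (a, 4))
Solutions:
 h(a) = C1*exp(-a) + C2*exp(a) + C3*sin(a) + C4*cos(a)


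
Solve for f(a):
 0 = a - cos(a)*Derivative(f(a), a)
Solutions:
 f(a) = C1 + Integral(a/cos(a), a)


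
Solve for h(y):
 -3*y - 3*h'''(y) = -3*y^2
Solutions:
 h(y) = C1 + C2*y + C3*y^2 + y^5/60 - y^4/24


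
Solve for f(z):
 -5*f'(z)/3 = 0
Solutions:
 f(z) = C1


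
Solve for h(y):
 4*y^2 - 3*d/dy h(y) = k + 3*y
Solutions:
 h(y) = C1 - k*y/3 + 4*y^3/9 - y^2/2


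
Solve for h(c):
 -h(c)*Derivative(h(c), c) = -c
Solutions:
 h(c) = -sqrt(C1 + c^2)
 h(c) = sqrt(C1 + c^2)


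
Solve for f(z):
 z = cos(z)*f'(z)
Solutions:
 f(z) = C1 + Integral(z/cos(z), z)


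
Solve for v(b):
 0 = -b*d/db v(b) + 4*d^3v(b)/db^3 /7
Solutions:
 v(b) = C1 + Integral(C2*airyai(14^(1/3)*b/2) + C3*airybi(14^(1/3)*b/2), b)


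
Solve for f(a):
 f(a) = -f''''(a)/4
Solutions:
 f(a) = (C1*sin(a) + C2*cos(a))*exp(-a) + (C3*sin(a) + C4*cos(a))*exp(a)


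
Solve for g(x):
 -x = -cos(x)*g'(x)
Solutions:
 g(x) = C1 + Integral(x/cos(x), x)


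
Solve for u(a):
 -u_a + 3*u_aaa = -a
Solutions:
 u(a) = C1 + C2*exp(-sqrt(3)*a/3) + C3*exp(sqrt(3)*a/3) + a^2/2


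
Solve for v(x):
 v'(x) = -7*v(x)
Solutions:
 v(x) = C1*exp(-7*x)


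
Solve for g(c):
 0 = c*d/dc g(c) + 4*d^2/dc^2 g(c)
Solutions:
 g(c) = C1 + C2*erf(sqrt(2)*c/4)


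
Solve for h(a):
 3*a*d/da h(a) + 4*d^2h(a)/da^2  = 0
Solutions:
 h(a) = C1 + C2*erf(sqrt(6)*a/4)


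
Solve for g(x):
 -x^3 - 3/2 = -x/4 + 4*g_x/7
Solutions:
 g(x) = C1 - 7*x^4/16 + 7*x^2/32 - 21*x/8


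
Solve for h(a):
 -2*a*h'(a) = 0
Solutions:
 h(a) = C1


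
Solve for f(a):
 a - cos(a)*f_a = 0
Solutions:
 f(a) = C1 + Integral(a/cos(a), a)


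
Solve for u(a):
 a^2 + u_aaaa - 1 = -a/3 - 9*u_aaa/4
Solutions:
 u(a) = C1 + C2*a + C3*a^2 + C4*exp(-9*a/4) - a^5/135 + 5*a^4/486 + 122*a^3/2187


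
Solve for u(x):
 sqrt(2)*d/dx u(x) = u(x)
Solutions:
 u(x) = C1*exp(sqrt(2)*x/2)


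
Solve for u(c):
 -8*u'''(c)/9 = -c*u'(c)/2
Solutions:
 u(c) = C1 + Integral(C2*airyai(6^(2/3)*c/4) + C3*airybi(6^(2/3)*c/4), c)


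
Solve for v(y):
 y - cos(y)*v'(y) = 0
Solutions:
 v(y) = C1 + Integral(y/cos(y), y)


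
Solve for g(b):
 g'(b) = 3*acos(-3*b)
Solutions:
 g(b) = C1 + 3*b*acos(-3*b) + sqrt(1 - 9*b^2)


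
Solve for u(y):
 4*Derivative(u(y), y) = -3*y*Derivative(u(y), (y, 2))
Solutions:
 u(y) = C1 + C2/y^(1/3)


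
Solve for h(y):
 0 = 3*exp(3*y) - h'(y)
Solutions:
 h(y) = C1 + exp(3*y)


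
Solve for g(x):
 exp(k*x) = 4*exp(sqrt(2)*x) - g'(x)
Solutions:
 g(x) = C1 + 2*sqrt(2)*exp(sqrt(2)*x) - exp(k*x)/k


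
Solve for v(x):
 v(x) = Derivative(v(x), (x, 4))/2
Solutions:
 v(x) = C1*exp(-2^(1/4)*x) + C2*exp(2^(1/4)*x) + C3*sin(2^(1/4)*x) + C4*cos(2^(1/4)*x)


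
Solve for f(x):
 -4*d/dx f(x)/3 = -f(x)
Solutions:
 f(x) = C1*exp(3*x/4)


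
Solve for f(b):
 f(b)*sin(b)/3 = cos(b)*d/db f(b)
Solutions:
 f(b) = C1/cos(b)^(1/3)


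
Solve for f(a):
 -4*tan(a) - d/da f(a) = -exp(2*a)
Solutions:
 f(a) = C1 + exp(2*a)/2 + 4*log(cos(a))


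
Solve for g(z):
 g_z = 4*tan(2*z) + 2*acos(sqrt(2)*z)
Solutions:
 g(z) = C1 + 2*z*acos(sqrt(2)*z) - sqrt(2)*sqrt(1 - 2*z^2) - 2*log(cos(2*z))


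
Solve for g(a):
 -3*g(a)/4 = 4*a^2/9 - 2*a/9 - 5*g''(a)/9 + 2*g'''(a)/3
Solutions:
 g(a) = C1*exp(a*(50*2^(1/3)/(81*sqrt(6061) + 6311)^(1/3) + 20 + 2^(2/3)*(81*sqrt(6061) + 6311)^(1/3))/72)*sin(2^(1/3)*sqrt(3)*a*(-2^(1/3)*(81*sqrt(6061) + 6311)^(1/3) + 50/(81*sqrt(6061) + 6311)^(1/3))/72) + C2*exp(a*(50*2^(1/3)/(81*sqrt(6061) + 6311)^(1/3) + 20 + 2^(2/3)*(81*sqrt(6061) + 6311)^(1/3))/72)*cos(2^(1/3)*sqrt(3)*a*(-2^(1/3)*(81*sqrt(6061) + 6311)^(1/3) + 50/(81*sqrt(6061) + 6311)^(1/3))/72) + C3*exp(a*(-2^(2/3)*(81*sqrt(6061) + 6311)^(1/3) - 50*2^(1/3)/(81*sqrt(6061) + 6311)^(1/3) + 10)/36) - 16*a^2/27 + 8*a/27 - 640/729


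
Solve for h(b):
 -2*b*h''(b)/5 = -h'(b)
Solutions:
 h(b) = C1 + C2*b^(7/2)


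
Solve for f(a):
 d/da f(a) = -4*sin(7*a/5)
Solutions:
 f(a) = C1 + 20*cos(7*a/5)/7


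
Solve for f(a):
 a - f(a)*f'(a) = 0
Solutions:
 f(a) = -sqrt(C1 + a^2)
 f(a) = sqrt(C1 + a^2)


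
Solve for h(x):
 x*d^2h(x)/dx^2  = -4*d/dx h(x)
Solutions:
 h(x) = C1 + C2/x^3


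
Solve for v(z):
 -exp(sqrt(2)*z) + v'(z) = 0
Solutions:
 v(z) = C1 + sqrt(2)*exp(sqrt(2)*z)/2


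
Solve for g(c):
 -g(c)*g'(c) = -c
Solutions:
 g(c) = -sqrt(C1 + c^2)
 g(c) = sqrt(C1 + c^2)


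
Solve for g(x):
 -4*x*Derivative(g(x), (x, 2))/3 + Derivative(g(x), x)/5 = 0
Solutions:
 g(x) = C1 + C2*x^(23/20)


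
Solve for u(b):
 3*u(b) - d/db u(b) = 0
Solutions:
 u(b) = C1*exp(3*b)


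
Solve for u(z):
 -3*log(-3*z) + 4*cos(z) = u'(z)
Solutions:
 u(z) = C1 - 3*z*log(-z) - 3*z*log(3) + 3*z + 4*sin(z)


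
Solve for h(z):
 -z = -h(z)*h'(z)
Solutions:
 h(z) = -sqrt(C1 + z^2)
 h(z) = sqrt(C1 + z^2)


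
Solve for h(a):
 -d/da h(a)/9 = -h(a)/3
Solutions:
 h(a) = C1*exp(3*a)


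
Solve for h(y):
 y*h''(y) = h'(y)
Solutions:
 h(y) = C1 + C2*y^2


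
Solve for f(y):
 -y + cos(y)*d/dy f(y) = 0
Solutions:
 f(y) = C1 + Integral(y/cos(y), y)


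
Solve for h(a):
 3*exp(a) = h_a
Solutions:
 h(a) = C1 + 3*exp(a)


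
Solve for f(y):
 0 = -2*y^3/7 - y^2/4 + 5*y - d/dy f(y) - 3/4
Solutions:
 f(y) = C1 - y^4/14 - y^3/12 + 5*y^2/2 - 3*y/4


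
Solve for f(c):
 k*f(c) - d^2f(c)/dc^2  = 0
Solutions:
 f(c) = C1*exp(-c*sqrt(k)) + C2*exp(c*sqrt(k))


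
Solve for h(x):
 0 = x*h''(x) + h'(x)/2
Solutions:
 h(x) = C1 + C2*sqrt(x)


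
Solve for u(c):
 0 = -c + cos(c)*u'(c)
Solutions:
 u(c) = C1 + Integral(c/cos(c), c)


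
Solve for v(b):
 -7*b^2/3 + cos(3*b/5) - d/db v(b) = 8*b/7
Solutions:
 v(b) = C1 - 7*b^3/9 - 4*b^2/7 + 5*sin(3*b/5)/3


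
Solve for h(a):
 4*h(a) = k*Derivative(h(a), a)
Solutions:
 h(a) = C1*exp(4*a/k)


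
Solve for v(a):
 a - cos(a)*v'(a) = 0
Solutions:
 v(a) = C1 + Integral(a/cos(a), a)


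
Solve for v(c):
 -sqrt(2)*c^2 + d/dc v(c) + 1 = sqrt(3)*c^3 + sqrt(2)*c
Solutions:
 v(c) = C1 + sqrt(3)*c^4/4 + sqrt(2)*c^3/3 + sqrt(2)*c^2/2 - c


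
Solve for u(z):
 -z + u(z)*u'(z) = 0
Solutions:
 u(z) = -sqrt(C1 + z^2)
 u(z) = sqrt(C1 + z^2)


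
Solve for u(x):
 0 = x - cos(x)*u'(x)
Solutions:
 u(x) = C1 + Integral(x/cos(x), x)


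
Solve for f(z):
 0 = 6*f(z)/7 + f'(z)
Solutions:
 f(z) = C1*exp(-6*z/7)


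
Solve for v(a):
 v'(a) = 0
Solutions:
 v(a) = C1


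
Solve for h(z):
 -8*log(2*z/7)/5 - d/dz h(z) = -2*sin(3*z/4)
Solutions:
 h(z) = C1 - 8*z*log(z)/5 - 8*z*log(2)/5 + 8*z/5 + 8*z*log(7)/5 - 8*cos(3*z/4)/3


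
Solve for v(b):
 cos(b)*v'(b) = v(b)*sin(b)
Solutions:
 v(b) = C1/cos(b)


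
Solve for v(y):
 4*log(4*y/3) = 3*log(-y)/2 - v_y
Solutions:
 v(y) = C1 - 5*y*log(y)/2 + y*(-8*log(2) + 5/2 + 4*log(3) + 3*I*pi/2)


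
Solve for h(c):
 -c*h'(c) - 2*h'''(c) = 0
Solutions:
 h(c) = C1 + Integral(C2*airyai(-2^(2/3)*c/2) + C3*airybi(-2^(2/3)*c/2), c)


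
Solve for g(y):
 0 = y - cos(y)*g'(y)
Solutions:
 g(y) = C1 + Integral(y/cos(y), y)


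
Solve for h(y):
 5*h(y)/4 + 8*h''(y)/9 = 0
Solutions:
 h(y) = C1*sin(3*sqrt(10)*y/8) + C2*cos(3*sqrt(10)*y/8)
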